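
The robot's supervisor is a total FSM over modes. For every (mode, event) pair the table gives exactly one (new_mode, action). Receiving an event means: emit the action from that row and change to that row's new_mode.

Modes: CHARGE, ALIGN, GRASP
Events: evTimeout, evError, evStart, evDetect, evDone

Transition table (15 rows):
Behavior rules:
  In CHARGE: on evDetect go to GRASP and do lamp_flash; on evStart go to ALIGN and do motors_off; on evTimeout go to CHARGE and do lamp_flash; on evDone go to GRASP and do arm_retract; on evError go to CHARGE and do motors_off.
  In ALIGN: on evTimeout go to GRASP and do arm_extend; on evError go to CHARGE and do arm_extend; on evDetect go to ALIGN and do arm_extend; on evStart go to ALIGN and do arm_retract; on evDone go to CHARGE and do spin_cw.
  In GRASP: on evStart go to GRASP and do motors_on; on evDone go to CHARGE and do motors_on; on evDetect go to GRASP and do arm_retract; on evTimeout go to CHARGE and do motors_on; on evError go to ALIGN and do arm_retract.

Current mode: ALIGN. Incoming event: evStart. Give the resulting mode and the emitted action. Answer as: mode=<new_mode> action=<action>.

mode=ALIGN action=arm_retract

current mode = ALIGN; filter table to that mode:
  (ALIGN, evTimeout) → (GRASP, arm_extend)
  (ALIGN, evError) → (CHARGE, arm_extend)
  (ALIGN, evDetect) → (ALIGN, arm_extend)
  (ALIGN, evStart) → (ALIGN, arm_retract)  ← event matches
  (ALIGN, evDone) → (CHARGE, spin_cw)
event = evStart selects (ALIGN, arm_retract)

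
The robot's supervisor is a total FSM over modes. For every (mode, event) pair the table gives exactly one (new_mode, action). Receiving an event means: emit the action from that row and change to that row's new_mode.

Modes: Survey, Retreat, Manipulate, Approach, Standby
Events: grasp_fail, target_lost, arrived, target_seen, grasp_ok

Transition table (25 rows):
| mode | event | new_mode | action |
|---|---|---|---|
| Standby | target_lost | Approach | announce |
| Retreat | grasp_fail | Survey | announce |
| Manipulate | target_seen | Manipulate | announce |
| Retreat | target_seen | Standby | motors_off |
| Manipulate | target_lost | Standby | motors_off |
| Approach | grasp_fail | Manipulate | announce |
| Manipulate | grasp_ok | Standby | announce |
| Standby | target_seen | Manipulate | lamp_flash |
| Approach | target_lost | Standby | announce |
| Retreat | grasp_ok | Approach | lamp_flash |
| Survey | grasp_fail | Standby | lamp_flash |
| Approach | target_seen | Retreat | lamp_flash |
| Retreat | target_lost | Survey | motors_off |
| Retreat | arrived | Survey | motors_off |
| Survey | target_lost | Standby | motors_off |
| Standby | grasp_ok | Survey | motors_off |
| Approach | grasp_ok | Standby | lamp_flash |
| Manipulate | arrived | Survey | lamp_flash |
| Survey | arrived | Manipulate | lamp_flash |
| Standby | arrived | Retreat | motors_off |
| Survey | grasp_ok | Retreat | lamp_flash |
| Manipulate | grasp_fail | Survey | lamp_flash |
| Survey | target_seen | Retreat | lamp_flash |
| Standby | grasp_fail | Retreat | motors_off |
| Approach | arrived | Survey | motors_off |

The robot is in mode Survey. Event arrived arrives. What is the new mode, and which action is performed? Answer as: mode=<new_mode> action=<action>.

mode=Manipulate action=lamp_flash

current mode = Survey; filter table to that mode:
  (Survey, grasp_fail) → (Standby, lamp_flash)
  (Survey, target_lost) → (Standby, motors_off)
  (Survey, arrived) → (Manipulate, lamp_flash)  ← event matches
  (Survey, grasp_ok) → (Retreat, lamp_flash)
  (Survey, target_seen) → (Retreat, lamp_flash)
event = arrived selects (Manipulate, lamp_flash)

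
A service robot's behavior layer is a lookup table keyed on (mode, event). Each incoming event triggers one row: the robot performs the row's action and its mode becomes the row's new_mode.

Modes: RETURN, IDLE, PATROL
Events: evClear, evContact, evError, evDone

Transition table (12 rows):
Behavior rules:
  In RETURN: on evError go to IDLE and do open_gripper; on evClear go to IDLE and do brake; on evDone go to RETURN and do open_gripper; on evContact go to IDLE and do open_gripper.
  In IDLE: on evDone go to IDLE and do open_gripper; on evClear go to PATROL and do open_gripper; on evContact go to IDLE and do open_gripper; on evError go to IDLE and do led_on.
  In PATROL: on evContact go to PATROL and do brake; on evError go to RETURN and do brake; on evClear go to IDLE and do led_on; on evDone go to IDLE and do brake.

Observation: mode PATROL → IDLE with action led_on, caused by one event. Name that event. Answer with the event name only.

evClear

try evClear: (PATROL, evClear) → (IDLE, led_on)  ← matches
try evContact: (PATROL, evContact) → (PATROL, brake)
try evError: (PATROL, evError) → (RETURN, brake)
try evDone: (PATROL, evDone) → (IDLE, brake)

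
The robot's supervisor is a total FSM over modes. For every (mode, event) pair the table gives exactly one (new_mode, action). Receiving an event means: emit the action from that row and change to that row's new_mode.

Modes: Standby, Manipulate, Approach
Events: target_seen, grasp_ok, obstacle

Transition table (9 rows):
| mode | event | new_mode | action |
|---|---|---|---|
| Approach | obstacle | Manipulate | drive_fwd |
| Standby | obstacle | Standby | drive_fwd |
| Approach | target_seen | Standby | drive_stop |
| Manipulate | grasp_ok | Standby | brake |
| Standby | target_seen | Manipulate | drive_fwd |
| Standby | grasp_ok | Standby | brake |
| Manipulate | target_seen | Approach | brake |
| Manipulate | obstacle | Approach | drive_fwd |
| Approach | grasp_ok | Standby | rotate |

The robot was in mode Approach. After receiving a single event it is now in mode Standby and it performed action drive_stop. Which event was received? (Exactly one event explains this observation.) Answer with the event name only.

target_seen

try target_seen: (Approach, target_seen) → (Standby, drive_stop)  ← matches
try grasp_ok: (Approach, grasp_ok) → (Standby, rotate)
try obstacle: (Approach, obstacle) → (Manipulate, drive_fwd)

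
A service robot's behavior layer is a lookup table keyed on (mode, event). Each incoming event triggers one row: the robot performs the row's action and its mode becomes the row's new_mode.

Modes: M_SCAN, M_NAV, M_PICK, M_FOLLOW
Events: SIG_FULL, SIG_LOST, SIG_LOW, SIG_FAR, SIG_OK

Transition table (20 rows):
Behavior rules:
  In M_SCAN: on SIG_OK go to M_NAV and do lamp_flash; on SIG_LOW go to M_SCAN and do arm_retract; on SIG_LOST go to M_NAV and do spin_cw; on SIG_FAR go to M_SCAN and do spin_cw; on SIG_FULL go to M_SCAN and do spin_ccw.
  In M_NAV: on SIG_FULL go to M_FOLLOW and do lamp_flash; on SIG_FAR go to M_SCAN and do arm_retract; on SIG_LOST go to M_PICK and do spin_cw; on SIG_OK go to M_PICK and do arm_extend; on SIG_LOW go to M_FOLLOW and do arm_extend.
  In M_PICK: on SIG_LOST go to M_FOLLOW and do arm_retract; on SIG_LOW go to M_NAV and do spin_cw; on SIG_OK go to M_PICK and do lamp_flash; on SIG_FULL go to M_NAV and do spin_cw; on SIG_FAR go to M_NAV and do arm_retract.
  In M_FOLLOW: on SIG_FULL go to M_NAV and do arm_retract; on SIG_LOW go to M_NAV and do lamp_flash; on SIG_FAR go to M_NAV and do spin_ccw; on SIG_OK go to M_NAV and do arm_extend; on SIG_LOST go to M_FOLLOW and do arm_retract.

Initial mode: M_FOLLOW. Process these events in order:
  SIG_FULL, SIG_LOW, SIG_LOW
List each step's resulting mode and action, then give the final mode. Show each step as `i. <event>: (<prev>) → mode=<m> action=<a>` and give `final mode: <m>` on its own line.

final mode: M_NAV

1. SIG_FULL: (M_FOLLOW) → mode=M_NAV action=arm_retract
2. SIG_LOW: (M_NAV) → mode=M_FOLLOW action=arm_extend
3. SIG_LOW: (M_FOLLOW) → mode=M_NAV action=lamp_flash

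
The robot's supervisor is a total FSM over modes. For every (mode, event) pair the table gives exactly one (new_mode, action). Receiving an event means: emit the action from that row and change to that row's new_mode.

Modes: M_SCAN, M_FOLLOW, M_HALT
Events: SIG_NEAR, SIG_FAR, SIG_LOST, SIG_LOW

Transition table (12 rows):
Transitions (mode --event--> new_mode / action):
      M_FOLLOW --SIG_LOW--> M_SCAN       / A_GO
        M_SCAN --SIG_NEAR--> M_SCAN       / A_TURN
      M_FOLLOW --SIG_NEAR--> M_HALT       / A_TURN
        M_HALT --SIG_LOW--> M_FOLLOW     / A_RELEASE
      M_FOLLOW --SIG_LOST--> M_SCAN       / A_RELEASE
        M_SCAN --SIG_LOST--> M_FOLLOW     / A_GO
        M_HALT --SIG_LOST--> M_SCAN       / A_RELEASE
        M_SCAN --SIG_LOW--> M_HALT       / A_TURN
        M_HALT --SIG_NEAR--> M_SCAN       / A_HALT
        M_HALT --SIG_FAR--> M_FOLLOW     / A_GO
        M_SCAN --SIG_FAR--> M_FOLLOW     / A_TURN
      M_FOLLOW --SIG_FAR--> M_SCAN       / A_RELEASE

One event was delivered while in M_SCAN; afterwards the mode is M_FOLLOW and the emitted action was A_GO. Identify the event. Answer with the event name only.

try SIG_NEAR: (M_SCAN, SIG_NEAR) → (M_SCAN, A_TURN)
try SIG_FAR: (M_SCAN, SIG_FAR) → (M_FOLLOW, A_TURN)
try SIG_LOST: (M_SCAN, SIG_LOST) → (M_FOLLOW, A_GO)  ← matches
try SIG_LOW: (M_SCAN, SIG_LOW) → (M_HALT, A_TURN)

SIG_LOST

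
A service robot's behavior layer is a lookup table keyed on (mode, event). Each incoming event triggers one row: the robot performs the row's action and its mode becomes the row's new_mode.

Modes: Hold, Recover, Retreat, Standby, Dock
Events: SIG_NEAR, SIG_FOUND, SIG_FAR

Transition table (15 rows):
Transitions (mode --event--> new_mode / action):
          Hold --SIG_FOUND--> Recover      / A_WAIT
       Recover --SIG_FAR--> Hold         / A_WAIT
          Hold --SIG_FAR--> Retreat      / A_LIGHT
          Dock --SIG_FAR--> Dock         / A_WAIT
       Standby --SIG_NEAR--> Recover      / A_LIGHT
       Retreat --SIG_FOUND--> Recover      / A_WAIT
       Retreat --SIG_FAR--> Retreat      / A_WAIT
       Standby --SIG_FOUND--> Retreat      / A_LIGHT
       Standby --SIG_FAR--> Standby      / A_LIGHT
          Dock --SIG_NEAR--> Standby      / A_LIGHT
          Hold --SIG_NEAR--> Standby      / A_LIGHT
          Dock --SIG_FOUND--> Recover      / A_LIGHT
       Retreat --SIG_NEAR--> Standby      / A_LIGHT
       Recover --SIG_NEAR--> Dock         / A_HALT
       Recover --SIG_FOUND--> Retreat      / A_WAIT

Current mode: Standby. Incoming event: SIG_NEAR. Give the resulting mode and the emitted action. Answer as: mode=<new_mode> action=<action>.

mode=Recover action=A_LIGHT

current mode = Standby; filter table to that mode:
  (Standby, SIG_NEAR) → (Recover, A_LIGHT)  ← event matches
  (Standby, SIG_FOUND) → (Retreat, A_LIGHT)
  (Standby, SIG_FAR) → (Standby, A_LIGHT)
event = SIG_NEAR selects (Recover, A_LIGHT)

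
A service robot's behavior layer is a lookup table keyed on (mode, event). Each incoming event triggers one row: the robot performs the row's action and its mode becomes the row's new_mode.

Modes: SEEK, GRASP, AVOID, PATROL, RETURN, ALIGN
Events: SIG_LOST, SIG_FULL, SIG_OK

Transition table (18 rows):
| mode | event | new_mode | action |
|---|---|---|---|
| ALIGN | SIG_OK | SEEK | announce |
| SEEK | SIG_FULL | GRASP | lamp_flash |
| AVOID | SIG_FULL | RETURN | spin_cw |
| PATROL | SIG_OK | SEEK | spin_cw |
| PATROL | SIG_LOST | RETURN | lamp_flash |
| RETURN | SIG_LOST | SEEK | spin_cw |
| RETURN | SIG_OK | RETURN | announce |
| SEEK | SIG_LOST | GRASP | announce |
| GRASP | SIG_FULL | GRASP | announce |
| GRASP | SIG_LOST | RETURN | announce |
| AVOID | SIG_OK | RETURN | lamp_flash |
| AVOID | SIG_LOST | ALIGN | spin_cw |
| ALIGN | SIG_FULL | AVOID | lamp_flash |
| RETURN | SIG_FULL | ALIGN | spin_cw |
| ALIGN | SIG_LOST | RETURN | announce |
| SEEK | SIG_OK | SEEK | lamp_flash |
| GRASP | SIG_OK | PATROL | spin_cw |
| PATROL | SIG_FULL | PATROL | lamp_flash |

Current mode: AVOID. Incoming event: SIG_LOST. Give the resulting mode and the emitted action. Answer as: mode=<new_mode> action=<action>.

current mode = AVOID; filter table to that mode:
  (AVOID, SIG_FULL) → (RETURN, spin_cw)
  (AVOID, SIG_OK) → (RETURN, lamp_flash)
  (AVOID, SIG_LOST) → (ALIGN, spin_cw)  ← event matches
event = SIG_LOST selects (ALIGN, spin_cw)

mode=ALIGN action=spin_cw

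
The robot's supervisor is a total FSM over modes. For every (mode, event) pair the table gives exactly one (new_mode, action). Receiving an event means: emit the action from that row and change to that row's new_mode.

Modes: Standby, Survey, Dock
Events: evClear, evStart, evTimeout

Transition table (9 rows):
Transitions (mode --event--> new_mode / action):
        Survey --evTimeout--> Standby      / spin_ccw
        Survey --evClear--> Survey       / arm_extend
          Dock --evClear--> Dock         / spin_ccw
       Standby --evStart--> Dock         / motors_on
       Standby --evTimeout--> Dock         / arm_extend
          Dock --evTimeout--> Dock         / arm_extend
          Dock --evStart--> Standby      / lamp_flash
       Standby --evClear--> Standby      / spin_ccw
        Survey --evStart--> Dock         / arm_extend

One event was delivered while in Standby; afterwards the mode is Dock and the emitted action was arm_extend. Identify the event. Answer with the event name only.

try evClear: (Standby, evClear) → (Standby, spin_ccw)
try evStart: (Standby, evStart) → (Dock, motors_on)
try evTimeout: (Standby, evTimeout) → (Dock, arm_extend)  ← matches

evTimeout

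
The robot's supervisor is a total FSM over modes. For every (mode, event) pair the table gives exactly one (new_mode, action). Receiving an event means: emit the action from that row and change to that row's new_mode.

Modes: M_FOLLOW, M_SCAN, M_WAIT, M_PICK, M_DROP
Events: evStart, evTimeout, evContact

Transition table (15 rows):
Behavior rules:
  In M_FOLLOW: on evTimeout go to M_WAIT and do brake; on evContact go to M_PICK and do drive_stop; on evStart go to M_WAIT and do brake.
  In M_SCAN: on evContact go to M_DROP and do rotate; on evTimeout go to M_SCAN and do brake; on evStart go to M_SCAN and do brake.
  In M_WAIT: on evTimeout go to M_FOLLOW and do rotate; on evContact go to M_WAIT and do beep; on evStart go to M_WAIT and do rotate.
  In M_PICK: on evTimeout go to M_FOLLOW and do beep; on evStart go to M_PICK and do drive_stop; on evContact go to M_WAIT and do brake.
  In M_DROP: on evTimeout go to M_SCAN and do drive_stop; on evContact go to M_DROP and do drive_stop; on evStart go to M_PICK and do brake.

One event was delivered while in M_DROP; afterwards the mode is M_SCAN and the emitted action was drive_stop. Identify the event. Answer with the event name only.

try evStart: (M_DROP, evStart) → (M_PICK, brake)
try evTimeout: (M_DROP, evTimeout) → (M_SCAN, drive_stop)  ← matches
try evContact: (M_DROP, evContact) → (M_DROP, drive_stop)

evTimeout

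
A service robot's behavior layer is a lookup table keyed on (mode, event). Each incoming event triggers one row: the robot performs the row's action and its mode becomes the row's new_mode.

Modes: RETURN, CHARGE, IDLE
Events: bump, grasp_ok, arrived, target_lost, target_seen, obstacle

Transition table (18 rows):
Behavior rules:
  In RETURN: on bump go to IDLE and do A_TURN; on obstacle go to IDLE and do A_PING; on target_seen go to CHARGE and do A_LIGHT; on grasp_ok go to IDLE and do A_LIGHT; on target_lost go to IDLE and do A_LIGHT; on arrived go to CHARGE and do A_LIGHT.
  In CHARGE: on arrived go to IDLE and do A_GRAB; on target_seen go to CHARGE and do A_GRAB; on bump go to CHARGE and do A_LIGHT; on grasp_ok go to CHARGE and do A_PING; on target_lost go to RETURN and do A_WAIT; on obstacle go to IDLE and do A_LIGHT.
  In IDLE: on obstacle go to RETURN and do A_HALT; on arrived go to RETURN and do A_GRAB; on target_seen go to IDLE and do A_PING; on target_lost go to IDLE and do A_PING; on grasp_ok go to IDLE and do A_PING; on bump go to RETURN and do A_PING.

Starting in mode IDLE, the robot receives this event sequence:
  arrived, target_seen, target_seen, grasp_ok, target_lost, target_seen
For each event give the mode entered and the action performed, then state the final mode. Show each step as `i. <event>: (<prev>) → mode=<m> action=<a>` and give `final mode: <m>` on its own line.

1. arrived: (IDLE) → mode=RETURN action=A_GRAB
2. target_seen: (RETURN) → mode=CHARGE action=A_LIGHT
3. target_seen: (CHARGE) → mode=CHARGE action=A_GRAB
4. grasp_ok: (CHARGE) → mode=CHARGE action=A_PING
5. target_lost: (CHARGE) → mode=RETURN action=A_WAIT
6. target_seen: (RETURN) → mode=CHARGE action=A_LIGHT

final mode: CHARGE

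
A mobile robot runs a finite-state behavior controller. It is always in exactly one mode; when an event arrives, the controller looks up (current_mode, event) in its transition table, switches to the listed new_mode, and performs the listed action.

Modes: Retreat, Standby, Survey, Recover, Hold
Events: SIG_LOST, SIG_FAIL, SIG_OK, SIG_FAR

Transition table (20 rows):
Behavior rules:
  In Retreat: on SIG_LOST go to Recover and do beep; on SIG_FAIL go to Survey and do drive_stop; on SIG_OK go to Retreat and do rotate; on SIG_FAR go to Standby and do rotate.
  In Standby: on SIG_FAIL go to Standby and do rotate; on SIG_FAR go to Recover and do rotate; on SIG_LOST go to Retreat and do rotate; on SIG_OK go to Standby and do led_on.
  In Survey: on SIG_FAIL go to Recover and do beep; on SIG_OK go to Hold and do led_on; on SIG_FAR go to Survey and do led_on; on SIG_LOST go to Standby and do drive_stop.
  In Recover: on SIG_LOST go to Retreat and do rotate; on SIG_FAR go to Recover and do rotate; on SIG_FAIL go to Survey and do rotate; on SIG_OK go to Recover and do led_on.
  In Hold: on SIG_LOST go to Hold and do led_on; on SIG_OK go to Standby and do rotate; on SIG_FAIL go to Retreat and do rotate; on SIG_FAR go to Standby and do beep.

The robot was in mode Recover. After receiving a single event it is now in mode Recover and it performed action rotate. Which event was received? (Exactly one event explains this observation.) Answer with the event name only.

SIG_FAR

try SIG_LOST: (Recover, SIG_LOST) → (Retreat, rotate)
try SIG_FAIL: (Recover, SIG_FAIL) → (Survey, rotate)
try SIG_OK: (Recover, SIG_OK) → (Recover, led_on)
try SIG_FAR: (Recover, SIG_FAR) → (Recover, rotate)  ← matches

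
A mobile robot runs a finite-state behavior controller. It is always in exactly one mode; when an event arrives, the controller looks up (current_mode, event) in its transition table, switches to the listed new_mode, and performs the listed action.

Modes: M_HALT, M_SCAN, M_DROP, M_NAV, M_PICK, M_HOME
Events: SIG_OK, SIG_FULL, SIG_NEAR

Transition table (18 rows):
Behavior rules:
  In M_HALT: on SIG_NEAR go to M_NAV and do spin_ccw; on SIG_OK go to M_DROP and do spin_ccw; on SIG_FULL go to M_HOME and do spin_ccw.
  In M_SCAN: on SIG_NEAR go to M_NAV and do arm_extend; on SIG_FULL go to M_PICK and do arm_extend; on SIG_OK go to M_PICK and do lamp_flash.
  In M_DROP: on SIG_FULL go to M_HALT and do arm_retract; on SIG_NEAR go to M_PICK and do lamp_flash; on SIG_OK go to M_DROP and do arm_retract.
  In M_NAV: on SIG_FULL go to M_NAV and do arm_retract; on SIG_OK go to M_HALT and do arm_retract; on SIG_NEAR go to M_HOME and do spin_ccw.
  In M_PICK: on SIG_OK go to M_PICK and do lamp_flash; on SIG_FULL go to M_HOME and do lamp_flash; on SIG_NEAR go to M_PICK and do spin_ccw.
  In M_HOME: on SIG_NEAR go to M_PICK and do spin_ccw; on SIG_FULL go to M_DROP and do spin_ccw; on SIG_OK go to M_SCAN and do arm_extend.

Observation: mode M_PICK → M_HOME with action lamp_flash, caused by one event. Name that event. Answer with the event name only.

SIG_FULL

try SIG_OK: (M_PICK, SIG_OK) → (M_PICK, lamp_flash)
try SIG_FULL: (M_PICK, SIG_FULL) → (M_HOME, lamp_flash)  ← matches
try SIG_NEAR: (M_PICK, SIG_NEAR) → (M_PICK, spin_ccw)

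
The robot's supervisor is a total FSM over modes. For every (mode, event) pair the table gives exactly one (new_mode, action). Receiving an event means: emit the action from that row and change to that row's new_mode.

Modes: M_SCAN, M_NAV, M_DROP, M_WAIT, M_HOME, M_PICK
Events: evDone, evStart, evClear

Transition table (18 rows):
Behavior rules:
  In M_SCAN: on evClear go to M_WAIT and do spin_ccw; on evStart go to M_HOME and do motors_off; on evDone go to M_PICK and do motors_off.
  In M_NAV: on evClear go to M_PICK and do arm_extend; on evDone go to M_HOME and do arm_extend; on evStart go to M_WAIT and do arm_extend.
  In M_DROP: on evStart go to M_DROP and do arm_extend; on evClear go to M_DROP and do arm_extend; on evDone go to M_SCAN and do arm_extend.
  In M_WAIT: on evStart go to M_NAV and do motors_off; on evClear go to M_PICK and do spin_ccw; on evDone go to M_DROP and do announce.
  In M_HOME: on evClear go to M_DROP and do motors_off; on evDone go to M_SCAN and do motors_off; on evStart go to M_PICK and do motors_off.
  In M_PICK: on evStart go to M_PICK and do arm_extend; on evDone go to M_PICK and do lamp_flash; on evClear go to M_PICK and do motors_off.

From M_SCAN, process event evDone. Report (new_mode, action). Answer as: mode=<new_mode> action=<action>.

current mode = M_SCAN; filter table to that mode:
  (M_SCAN, evClear) → (M_WAIT, spin_ccw)
  (M_SCAN, evStart) → (M_HOME, motors_off)
  (M_SCAN, evDone) → (M_PICK, motors_off)  ← event matches
event = evDone selects (M_PICK, motors_off)

mode=M_PICK action=motors_off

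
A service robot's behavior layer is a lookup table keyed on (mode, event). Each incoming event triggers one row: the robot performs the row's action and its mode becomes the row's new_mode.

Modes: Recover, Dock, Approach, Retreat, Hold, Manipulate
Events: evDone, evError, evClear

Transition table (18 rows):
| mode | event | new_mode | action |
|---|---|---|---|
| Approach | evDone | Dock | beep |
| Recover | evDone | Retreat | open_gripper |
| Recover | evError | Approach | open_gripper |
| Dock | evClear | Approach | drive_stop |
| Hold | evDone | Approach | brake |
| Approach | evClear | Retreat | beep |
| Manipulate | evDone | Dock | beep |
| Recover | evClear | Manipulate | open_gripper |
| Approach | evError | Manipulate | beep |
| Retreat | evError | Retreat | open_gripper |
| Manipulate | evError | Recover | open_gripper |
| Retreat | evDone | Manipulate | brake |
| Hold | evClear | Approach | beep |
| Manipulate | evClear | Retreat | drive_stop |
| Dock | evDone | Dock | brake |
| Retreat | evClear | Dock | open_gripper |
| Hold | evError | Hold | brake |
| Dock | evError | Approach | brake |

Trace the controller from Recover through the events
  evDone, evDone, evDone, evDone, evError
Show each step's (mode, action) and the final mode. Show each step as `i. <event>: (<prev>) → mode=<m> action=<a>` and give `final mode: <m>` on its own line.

1. evDone: (Recover) → mode=Retreat action=open_gripper
2. evDone: (Retreat) → mode=Manipulate action=brake
3. evDone: (Manipulate) → mode=Dock action=beep
4. evDone: (Dock) → mode=Dock action=brake
5. evError: (Dock) → mode=Approach action=brake

final mode: Approach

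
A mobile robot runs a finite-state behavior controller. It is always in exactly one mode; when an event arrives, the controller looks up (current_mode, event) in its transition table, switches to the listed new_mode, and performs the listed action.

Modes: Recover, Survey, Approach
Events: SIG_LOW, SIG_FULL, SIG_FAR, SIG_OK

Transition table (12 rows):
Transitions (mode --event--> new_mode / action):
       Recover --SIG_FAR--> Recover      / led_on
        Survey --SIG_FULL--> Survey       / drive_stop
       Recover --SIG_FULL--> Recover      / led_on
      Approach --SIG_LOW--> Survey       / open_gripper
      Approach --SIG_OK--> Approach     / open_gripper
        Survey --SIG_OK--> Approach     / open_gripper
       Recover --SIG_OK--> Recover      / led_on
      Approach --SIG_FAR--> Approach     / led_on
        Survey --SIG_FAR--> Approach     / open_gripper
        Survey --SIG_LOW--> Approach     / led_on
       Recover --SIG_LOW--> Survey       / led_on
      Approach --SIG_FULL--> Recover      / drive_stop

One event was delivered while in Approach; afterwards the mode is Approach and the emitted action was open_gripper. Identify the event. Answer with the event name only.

try SIG_LOW: (Approach, SIG_LOW) → (Survey, open_gripper)
try SIG_FULL: (Approach, SIG_FULL) → (Recover, drive_stop)
try SIG_FAR: (Approach, SIG_FAR) → (Approach, led_on)
try SIG_OK: (Approach, SIG_OK) → (Approach, open_gripper)  ← matches

SIG_OK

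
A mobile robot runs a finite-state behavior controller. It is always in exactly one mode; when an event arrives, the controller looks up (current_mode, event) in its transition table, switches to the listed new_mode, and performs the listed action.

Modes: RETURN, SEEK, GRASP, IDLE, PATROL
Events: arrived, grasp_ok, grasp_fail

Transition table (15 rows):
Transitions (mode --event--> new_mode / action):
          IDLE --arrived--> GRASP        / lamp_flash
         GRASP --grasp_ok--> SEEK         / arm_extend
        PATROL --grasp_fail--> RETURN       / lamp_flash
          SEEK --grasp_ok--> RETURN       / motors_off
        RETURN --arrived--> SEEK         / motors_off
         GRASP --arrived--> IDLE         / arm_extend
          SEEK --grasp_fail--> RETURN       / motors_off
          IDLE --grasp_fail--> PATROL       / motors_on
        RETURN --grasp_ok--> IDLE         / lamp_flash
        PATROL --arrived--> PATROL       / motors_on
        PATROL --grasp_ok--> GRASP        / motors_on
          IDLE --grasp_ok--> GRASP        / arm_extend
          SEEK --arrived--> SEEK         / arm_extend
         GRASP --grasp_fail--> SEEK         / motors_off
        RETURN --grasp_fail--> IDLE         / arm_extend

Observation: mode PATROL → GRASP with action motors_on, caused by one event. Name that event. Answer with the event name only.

try arrived: (PATROL, arrived) → (PATROL, motors_on)
try grasp_ok: (PATROL, grasp_ok) → (GRASP, motors_on)  ← matches
try grasp_fail: (PATROL, grasp_fail) → (RETURN, lamp_flash)

grasp_ok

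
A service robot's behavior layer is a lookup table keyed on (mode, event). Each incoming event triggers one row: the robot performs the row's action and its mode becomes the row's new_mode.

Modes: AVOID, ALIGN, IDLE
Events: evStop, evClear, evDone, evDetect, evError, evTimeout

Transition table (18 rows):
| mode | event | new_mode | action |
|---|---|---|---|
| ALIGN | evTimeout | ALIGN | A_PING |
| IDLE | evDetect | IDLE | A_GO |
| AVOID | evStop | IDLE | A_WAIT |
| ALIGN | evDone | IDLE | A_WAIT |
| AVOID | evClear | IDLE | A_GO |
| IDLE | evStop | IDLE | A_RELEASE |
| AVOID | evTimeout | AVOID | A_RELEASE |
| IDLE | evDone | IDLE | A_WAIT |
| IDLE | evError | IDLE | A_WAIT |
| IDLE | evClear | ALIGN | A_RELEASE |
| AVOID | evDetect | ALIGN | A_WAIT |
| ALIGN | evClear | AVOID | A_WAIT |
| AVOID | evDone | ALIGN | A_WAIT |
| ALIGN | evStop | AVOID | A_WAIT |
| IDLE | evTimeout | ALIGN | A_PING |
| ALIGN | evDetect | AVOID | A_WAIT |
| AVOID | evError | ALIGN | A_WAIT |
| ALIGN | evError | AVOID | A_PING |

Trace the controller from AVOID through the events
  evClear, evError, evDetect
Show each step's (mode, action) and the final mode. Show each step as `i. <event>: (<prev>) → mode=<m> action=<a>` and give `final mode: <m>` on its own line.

1. evClear: (AVOID) → mode=IDLE action=A_GO
2. evError: (IDLE) → mode=IDLE action=A_WAIT
3. evDetect: (IDLE) → mode=IDLE action=A_GO

final mode: IDLE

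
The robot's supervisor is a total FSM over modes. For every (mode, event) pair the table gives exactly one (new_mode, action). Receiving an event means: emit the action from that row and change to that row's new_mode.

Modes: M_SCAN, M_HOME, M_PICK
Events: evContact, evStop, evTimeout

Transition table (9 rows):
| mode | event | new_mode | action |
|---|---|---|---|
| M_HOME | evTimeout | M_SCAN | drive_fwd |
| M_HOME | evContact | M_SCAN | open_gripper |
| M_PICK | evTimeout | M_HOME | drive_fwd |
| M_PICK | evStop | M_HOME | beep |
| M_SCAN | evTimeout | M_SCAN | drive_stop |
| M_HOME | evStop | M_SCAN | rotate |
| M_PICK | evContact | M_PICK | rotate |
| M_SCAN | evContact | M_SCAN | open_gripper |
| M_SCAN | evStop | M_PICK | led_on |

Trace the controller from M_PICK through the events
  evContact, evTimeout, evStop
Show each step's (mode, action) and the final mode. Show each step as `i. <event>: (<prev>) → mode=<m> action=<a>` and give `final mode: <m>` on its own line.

final mode: M_SCAN

1. evContact: (M_PICK) → mode=M_PICK action=rotate
2. evTimeout: (M_PICK) → mode=M_HOME action=drive_fwd
3. evStop: (M_HOME) → mode=M_SCAN action=rotate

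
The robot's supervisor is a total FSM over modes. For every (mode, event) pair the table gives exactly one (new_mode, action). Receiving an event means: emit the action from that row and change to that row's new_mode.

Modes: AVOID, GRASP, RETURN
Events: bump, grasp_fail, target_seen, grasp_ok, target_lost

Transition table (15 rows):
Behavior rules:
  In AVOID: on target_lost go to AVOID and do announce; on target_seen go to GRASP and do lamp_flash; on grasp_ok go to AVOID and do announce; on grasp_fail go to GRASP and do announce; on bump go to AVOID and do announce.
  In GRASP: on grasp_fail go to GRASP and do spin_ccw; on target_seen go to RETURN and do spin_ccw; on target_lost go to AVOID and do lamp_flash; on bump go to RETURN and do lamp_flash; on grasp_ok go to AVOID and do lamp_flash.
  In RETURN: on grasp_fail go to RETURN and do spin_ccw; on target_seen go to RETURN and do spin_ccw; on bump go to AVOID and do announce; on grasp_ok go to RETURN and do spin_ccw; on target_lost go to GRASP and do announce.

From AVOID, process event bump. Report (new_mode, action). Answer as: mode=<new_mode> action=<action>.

current mode = AVOID; filter table to that mode:
  (AVOID, target_lost) → (AVOID, announce)
  (AVOID, target_seen) → (GRASP, lamp_flash)
  (AVOID, grasp_ok) → (AVOID, announce)
  (AVOID, grasp_fail) → (GRASP, announce)
  (AVOID, bump) → (AVOID, announce)  ← event matches
event = bump selects (AVOID, announce)

mode=AVOID action=announce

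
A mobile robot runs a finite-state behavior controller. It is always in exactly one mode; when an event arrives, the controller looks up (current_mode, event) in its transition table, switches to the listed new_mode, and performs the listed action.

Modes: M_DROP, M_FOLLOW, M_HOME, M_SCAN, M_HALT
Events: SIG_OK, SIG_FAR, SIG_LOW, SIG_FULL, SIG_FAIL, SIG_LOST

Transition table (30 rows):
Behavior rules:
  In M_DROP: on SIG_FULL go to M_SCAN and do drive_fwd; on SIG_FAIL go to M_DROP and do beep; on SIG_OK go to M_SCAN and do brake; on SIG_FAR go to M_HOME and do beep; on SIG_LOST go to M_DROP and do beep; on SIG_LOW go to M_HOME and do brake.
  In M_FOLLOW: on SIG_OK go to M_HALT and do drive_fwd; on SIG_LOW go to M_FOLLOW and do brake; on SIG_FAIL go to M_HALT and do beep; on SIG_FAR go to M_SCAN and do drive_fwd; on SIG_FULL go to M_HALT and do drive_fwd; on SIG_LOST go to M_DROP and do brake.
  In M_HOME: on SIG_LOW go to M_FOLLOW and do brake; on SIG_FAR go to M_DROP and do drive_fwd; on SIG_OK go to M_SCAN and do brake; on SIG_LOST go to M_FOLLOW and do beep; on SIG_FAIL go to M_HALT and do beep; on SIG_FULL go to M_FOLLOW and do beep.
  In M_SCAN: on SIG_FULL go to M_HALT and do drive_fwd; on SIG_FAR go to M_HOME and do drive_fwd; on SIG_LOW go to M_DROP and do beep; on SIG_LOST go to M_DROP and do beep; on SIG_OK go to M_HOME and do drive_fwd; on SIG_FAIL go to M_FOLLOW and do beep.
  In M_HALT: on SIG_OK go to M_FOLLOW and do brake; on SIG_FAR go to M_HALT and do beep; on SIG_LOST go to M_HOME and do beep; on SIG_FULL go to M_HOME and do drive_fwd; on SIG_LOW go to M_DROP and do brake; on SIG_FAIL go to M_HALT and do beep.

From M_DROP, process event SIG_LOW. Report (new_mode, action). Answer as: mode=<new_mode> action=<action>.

current mode = M_DROP; filter table to that mode:
  (M_DROP, SIG_FULL) → (M_SCAN, drive_fwd)
  (M_DROP, SIG_FAIL) → (M_DROP, beep)
  (M_DROP, SIG_OK) → (M_SCAN, brake)
  (M_DROP, SIG_FAR) → (M_HOME, beep)
  (M_DROP, SIG_LOST) → (M_DROP, beep)
  (M_DROP, SIG_LOW) → (M_HOME, brake)  ← event matches
event = SIG_LOW selects (M_HOME, brake)

mode=M_HOME action=brake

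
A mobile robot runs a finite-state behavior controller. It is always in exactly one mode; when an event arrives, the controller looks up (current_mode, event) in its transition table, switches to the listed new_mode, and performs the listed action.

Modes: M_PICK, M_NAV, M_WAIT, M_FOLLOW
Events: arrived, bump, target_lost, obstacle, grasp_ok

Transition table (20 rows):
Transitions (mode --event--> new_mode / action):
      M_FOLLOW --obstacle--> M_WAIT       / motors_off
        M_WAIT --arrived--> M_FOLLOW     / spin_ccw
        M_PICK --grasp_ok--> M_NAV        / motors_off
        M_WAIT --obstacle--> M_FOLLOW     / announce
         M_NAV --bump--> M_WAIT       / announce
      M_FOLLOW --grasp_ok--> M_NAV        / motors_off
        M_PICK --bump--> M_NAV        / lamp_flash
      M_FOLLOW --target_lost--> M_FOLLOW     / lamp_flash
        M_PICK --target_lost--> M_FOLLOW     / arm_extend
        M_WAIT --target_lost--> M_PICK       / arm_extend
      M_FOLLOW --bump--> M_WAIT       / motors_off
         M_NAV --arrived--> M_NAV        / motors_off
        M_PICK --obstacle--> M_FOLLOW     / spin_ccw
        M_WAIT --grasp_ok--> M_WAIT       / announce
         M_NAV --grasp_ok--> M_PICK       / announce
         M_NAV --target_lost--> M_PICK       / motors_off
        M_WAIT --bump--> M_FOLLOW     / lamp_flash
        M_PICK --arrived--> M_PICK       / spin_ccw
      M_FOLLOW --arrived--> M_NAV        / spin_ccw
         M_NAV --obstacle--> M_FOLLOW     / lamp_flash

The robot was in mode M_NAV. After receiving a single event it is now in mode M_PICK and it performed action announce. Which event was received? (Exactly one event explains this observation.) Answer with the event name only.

grasp_ok

try arrived: (M_NAV, arrived) → (M_NAV, motors_off)
try bump: (M_NAV, bump) → (M_WAIT, announce)
try target_lost: (M_NAV, target_lost) → (M_PICK, motors_off)
try obstacle: (M_NAV, obstacle) → (M_FOLLOW, lamp_flash)
try grasp_ok: (M_NAV, grasp_ok) → (M_PICK, announce)  ← matches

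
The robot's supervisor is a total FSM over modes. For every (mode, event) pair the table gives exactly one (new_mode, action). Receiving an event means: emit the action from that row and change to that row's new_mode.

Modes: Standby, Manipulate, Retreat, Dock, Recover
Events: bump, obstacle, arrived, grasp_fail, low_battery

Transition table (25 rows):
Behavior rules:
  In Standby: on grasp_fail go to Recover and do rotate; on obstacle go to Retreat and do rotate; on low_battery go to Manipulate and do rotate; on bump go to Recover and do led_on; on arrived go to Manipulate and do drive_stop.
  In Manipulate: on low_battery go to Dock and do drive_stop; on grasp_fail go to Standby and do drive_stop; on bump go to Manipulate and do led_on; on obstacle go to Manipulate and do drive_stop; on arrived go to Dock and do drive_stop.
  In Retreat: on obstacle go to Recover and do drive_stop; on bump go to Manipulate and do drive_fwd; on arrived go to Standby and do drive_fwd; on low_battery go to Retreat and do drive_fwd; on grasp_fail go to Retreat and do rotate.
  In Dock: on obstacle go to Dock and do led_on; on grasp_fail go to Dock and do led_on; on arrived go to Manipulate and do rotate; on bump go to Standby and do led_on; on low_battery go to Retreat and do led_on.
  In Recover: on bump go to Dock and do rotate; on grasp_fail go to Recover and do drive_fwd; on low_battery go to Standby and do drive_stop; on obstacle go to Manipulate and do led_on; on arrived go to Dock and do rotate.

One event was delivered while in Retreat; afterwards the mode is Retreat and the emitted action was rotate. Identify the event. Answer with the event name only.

grasp_fail

try bump: (Retreat, bump) → (Manipulate, drive_fwd)
try obstacle: (Retreat, obstacle) → (Recover, drive_stop)
try arrived: (Retreat, arrived) → (Standby, drive_fwd)
try grasp_fail: (Retreat, grasp_fail) → (Retreat, rotate)  ← matches
try low_battery: (Retreat, low_battery) → (Retreat, drive_fwd)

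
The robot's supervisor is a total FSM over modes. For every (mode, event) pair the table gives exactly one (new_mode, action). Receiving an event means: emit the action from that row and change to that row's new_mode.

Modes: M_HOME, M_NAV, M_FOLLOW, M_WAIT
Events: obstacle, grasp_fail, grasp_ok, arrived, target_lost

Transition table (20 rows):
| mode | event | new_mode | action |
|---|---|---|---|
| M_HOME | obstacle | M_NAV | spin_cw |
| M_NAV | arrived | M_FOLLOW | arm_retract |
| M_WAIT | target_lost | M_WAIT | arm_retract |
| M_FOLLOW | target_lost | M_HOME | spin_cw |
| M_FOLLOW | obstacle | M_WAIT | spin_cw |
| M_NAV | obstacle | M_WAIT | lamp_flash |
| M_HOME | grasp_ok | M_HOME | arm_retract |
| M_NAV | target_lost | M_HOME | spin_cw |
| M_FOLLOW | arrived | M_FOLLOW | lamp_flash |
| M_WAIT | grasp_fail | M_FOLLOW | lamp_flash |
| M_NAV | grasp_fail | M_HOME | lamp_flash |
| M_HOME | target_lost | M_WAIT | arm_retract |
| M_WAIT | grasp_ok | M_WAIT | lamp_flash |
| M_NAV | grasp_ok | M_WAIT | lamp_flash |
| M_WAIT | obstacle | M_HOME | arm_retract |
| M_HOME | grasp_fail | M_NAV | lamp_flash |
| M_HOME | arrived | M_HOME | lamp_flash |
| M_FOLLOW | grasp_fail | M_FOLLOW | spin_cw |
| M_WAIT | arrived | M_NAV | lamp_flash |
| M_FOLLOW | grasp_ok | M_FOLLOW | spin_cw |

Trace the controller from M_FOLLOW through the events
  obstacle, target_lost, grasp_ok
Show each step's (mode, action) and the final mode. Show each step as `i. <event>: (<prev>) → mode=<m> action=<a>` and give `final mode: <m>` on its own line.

1. obstacle: (M_FOLLOW) → mode=M_WAIT action=spin_cw
2. target_lost: (M_WAIT) → mode=M_WAIT action=arm_retract
3. grasp_ok: (M_WAIT) → mode=M_WAIT action=lamp_flash

final mode: M_WAIT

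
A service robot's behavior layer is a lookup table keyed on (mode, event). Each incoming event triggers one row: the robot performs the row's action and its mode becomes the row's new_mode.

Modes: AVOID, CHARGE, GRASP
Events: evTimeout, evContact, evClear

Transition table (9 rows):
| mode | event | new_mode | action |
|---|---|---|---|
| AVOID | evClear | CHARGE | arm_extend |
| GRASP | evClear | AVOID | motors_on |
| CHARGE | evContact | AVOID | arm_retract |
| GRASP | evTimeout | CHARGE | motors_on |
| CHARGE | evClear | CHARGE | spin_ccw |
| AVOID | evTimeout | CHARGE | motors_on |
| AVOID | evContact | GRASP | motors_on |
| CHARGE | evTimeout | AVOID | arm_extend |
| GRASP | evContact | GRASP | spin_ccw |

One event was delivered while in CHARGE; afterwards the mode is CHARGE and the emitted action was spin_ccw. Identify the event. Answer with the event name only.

try evTimeout: (CHARGE, evTimeout) → (AVOID, arm_extend)
try evContact: (CHARGE, evContact) → (AVOID, arm_retract)
try evClear: (CHARGE, evClear) → (CHARGE, spin_ccw)  ← matches

evClear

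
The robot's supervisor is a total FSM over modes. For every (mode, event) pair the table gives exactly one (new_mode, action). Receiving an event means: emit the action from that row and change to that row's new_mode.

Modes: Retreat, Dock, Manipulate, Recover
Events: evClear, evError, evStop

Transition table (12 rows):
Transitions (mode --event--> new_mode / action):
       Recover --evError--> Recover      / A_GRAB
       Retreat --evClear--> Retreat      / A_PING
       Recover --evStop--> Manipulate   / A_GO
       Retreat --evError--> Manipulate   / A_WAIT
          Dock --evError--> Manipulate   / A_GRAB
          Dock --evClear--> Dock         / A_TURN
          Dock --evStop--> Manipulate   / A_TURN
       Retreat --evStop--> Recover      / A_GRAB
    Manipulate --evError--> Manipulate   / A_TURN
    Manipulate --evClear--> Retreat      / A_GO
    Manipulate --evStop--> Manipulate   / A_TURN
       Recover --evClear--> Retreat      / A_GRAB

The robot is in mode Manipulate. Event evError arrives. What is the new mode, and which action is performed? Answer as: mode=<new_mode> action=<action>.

mode=Manipulate action=A_TURN

current mode = Manipulate; filter table to that mode:
  (Manipulate, evError) → (Manipulate, A_TURN)  ← event matches
  (Manipulate, evClear) → (Retreat, A_GO)
  (Manipulate, evStop) → (Manipulate, A_TURN)
event = evError selects (Manipulate, A_TURN)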